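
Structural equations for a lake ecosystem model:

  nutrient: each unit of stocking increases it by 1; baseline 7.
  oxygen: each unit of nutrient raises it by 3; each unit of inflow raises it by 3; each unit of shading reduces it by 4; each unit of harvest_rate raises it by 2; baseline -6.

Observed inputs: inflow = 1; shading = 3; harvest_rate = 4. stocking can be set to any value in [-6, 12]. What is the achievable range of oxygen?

Substituting into the oxygen equation gives oxygen = 3*stocking + 14.
Linear in stocking, so extremes are at the endpoints: stocking = -6 gives oxygen = -4; stocking = 12 gives oxygen = 50.

-4 to 50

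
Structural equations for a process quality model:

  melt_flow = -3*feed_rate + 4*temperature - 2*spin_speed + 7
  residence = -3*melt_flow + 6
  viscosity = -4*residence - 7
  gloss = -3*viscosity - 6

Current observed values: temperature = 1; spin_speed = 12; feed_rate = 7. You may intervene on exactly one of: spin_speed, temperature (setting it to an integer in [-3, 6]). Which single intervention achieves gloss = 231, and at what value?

Intervening on spin_speed: with other inputs at their observed values, gloss = 72*spin_speed + 447. Solving for 231 gives spin_speed = -3, within [-3, 6].
Intervening on temperature: gloss = -144*temperature + 1455. Reaching 231 requires temperature = 17/2, not an integer.

set spin_speed = -3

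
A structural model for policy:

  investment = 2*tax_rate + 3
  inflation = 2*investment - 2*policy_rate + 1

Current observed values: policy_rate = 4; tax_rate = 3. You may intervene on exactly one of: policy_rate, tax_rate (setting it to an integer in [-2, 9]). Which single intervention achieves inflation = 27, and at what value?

set tax_rate = 7

Intervening on policy_rate: inflation = -2*policy_rate + 19. Reaching 27 requires policy_rate = -4, outside [-2, 9].
Intervening on tax_rate: with other inputs at their observed values, inflation = 4*tax_rate - 1. Solving for 27 gives tax_rate = 7, within [-2, 9].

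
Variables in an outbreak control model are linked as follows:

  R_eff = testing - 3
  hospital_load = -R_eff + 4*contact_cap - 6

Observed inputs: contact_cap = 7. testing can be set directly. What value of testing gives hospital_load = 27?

Substituting into the hospital_load equation gives hospital_load = -testing + 25.
Solve -testing + 25 = 27: testing = (27 - 25) / -1 = -2.

testing = -2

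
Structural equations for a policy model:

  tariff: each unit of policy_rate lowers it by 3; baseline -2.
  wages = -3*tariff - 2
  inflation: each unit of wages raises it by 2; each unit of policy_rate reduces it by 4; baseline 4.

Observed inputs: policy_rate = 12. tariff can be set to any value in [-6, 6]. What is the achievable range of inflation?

Intervening on tariff fixes its value directly, overriding its dependence on policy_rate.
Substituting into the inflation equation gives inflation = -6*tariff - 48.
Linear in tariff, so extremes are at the endpoints: tariff = -6 gives inflation = -12; tariff = 6 gives inflation = -84.

-84 to -12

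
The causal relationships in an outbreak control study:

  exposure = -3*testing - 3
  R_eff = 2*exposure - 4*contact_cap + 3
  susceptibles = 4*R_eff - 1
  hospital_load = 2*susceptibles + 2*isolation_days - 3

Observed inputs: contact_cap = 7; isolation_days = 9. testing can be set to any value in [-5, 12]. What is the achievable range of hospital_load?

-811 to 5

Substituting into the R_eff equation gives R_eff = -6*testing - 31.
Substituting into the susceptibles equation gives susceptibles = -24*testing - 125.
Substituting into the hospital_load equation gives hospital_load = -48*testing - 235.
Linear in testing, so extremes are at the endpoints: testing = -5 gives hospital_load = 5; testing = 12 gives hospital_load = -811.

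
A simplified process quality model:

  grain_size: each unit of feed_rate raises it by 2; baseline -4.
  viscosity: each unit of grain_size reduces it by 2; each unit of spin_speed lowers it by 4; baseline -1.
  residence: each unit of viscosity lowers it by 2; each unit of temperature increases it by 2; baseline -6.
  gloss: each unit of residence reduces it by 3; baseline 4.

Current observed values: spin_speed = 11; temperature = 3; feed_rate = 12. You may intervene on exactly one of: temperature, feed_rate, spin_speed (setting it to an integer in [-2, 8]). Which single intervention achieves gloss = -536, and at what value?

set temperature = 8

Intervening on temperature: with other inputs at their observed values, gloss = -6*temperature - 488. Solving for -536 gives temperature = 8, within [-2, 8].
Intervening on feed_rate: gloss = -24*feed_rate - 218. Reaching -536 requires feed_rate = 53/4, not an integer.
Intervening on spin_speed: gloss = -24*spin_speed - 242. Reaching -536 requires spin_speed = 49/4, not an integer.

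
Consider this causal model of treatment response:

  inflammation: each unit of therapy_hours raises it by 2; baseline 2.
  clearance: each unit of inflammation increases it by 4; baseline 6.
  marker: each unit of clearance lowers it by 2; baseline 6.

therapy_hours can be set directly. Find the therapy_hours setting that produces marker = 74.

Substituting into the clearance equation gives clearance = 8*therapy_hours + 14.
So marker = -16*therapy_hours - 22.
Solve -16*therapy_hours - 22 = 74: therapy_hours = (74 + 22) / -16 = -6.

therapy_hours = -6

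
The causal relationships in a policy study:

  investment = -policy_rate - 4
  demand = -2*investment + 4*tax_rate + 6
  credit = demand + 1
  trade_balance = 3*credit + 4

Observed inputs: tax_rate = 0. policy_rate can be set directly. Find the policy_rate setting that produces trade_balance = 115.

Substituting into the demand equation gives demand = 2*policy_rate + 14.
So credit = 2*policy_rate + 15.
Substituting into the trade_balance equation gives trade_balance = 6*policy_rate + 49.
Solve 6*policy_rate + 49 = 115: policy_rate = (115 - 49) / 6 = 11.

policy_rate = 11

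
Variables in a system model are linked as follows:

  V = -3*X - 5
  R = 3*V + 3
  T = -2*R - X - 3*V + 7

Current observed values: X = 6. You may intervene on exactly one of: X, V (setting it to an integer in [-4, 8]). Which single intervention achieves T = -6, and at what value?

set X = -2

Intervening on X: with other inputs at their observed values, T = 26*X + 46. Solving for -6 gives X = -2, within [-4, 8].
Intervening on V: T = -9*V - 5. Reaching -6 requires V = 1/9, not an integer.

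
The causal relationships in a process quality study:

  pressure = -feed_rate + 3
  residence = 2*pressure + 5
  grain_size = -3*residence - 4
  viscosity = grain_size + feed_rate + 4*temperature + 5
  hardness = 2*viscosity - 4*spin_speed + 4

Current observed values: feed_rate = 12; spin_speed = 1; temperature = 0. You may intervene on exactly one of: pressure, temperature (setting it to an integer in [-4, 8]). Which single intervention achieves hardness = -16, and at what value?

Intervening on pressure: with other inputs at their observed values, hardness = -12*pressure - 4. Solving for -16 gives pressure = 1, within [-4, 8].
Intervening on temperature: hardness = 8*temperature + 104. Reaching -16 requires temperature = -15, outside [-4, 8].

set pressure = 1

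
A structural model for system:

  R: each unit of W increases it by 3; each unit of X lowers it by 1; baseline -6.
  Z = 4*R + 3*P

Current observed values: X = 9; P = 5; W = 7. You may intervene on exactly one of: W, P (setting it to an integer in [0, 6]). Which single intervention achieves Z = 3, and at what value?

set W = 4

Intervening on W: with other inputs at their observed values, Z = 12*W - 45. Solving for 3 gives W = 4, within [0, 6].
Intervening on P: Z = 3*P + 24. Reaching 3 requires P = -7, outside [0, 6].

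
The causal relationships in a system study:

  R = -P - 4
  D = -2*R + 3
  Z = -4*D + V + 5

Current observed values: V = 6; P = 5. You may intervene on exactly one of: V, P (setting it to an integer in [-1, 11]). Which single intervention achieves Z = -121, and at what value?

set P = 11

Intervening on V: Z = V - 79. Reaching -121 requires V = -42, outside [-1, 11].
Intervening on P: with other inputs at their observed values, Z = -8*P - 33. Solving for -121 gives P = 11, within [-1, 11].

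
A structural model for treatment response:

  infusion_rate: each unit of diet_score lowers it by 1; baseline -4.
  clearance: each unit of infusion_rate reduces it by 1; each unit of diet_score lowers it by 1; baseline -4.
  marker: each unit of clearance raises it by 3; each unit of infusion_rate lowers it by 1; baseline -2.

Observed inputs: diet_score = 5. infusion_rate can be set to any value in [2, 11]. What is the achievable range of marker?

Intervening on infusion_rate fixes its value directly, overriding its dependence on diet_score.
Substituting into the clearance equation gives clearance = -infusion_rate - 9.
This gives marker = -4*infusion_rate - 29.
Linear in infusion_rate, so extremes are at the endpoints: infusion_rate = 2 gives marker = -37; infusion_rate = 11 gives marker = -73.

-73 to -37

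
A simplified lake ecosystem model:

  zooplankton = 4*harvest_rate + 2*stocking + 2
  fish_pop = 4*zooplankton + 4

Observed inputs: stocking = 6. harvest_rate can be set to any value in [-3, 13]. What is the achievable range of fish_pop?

Substituting into the zooplankton equation gives zooplankton = 4*harvest_rate + 14.
Substituting into the fish_pop equation gives fish_pop = 16*harvest_rate + 60.
Linear in harvest_rate, so extremes are at the endpoints: harvest_rate = -3 gives fish_pop = 12; harvest_rate = 13 gives fish_pop = 268.

12 to 268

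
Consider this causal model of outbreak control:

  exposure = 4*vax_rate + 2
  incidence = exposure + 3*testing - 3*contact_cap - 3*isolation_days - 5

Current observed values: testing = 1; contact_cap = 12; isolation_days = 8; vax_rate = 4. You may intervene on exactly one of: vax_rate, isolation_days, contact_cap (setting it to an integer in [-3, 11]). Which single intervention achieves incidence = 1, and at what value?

Intervening on vax_rate: incidence = 4*vax_rate - 60. Reaching 1 requires vax_rate = 61/4, not an integer.
Intervening on isolation_days: incidence = -3*isolation_days - 20. Reaching 1 requires isolation_days = -7, outside [-3, 11].
Intervening on contact_cap: with other inputs at their observed values, incidence = -3*contact_cap - 8. Solving for 1 gives contact_cap = -3, within [-3, 11].

set contact_cap = -3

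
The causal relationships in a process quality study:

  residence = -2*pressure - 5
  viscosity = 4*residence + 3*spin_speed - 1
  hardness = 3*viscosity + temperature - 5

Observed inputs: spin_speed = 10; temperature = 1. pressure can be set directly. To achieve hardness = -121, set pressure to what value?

pressure = 6

Substituting into the viscosity equation gives viscosity = -8*pressure + 9.
hardness becomes -24*pressure + 23.
Solve -24*pressure + 23 = -121: pressure = (-121 - 23) / -24 = 6.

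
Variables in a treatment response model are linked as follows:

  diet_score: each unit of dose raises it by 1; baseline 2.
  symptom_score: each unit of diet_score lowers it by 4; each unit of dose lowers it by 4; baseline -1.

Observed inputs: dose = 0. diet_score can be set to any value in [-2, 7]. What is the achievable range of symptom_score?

Intervening on diet_score fixes its value directly, overriding its dependence on dose.
Substituting into the symptom_score equation gives symptom_score = -4*diet_score - 1.
Linear in diet_score, so extremes are at the endpoints: diet_score = -2 gives symptom_score = 7; diet_score = 7 gives symptom_score = -29.

-29 to 7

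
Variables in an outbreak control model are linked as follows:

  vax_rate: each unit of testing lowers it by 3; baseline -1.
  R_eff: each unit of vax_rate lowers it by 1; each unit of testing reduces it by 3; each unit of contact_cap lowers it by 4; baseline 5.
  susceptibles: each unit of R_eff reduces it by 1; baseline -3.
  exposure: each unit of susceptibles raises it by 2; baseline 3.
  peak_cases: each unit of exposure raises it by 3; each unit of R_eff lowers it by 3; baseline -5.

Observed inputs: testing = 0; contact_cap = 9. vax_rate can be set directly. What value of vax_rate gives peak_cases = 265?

Intervening on vax_rate fixes its value directly, overriding its dependence on testing.
Substituting into the R_eff equation gives R_eff = -vax_rate - 31.
Substituting into the susceptibles equation gives susceptibles = vax_rate + 28.
Substituting into the exposure equation gives exposure = 2*vax_rate + 59.
Substituting into the peak_cases equation gives peak_cases = 9*vax_rate + 265.
Solve 9*vax_rate + 265 = 265: vax_rate = (265 - 265) / 9 = 0.

vax_rate = 0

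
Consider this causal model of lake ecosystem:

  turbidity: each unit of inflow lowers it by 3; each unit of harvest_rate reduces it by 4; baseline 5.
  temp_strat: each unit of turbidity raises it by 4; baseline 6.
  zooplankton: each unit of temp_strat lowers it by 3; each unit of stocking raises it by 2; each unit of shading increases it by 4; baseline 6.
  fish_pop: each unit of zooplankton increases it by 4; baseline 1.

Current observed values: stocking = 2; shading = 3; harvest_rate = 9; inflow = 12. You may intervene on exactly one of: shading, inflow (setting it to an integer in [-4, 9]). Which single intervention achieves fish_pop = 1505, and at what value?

set inflow = 0

Intervening on shading: fish_pop = 16*shading + 3185. Reaching 1505 requires shading = -105, outside [-4, 9].
Intervening on inflow: with other inputs at their observed values, fish_pop = 144*inflow + 1505. Solving for 1505 gives inflow = 0, within [-4, 9].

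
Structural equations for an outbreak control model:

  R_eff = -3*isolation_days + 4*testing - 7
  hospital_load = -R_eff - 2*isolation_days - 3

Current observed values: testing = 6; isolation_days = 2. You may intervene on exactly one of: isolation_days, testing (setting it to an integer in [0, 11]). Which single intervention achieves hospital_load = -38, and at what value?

set testing = 11

Intervening on isolation_days: hospital_load = isolation_days - 20. Reaching -38 requires isolation_days = -18, outside [0, 11].
Intervening on testing: with other inputs at their observed values, hospital_load = -4*testing + 6. Solving for -38 gives testing = 11, within [0, 11].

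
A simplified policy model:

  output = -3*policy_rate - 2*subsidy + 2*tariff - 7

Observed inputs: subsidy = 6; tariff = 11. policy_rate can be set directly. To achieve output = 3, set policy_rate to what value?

policy_rate = 0

Substituting into the output equation gives output = -3*policy_rate + 3.
Solve -3*policy_rate + 3 = 3: policy_rate = (3 - 3) / -3 = 0.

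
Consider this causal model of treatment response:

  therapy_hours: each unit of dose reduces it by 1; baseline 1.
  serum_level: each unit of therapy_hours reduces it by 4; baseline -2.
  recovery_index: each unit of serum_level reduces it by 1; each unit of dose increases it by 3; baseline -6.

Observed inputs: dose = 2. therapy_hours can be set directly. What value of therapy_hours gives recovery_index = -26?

therapy_hours = -7

Intervening on therapy_hours fixes its value directly, overriding its dependence on dose.
Substituting into the recovery_index equation gives recovery_index = 4*therapy_hours + 2.
Solve 4*therapy_hours + 2 = -26: therapy_hours = (-26 - 2) / 4 = -7.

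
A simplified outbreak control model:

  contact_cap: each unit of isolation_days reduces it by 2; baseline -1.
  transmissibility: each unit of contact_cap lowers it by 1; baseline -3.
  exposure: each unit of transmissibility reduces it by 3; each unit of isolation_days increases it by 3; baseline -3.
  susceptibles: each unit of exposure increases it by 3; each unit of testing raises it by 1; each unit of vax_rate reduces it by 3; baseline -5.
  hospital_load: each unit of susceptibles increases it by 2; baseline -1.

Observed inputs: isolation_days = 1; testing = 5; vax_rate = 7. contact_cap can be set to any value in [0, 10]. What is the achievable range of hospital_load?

Intervening on contact_cap fixes its value directly, overriding its dependence on isolation_days.
Substituting into the exposure equation gives exposure = 3*contact_cap + 9.
This gives susceptibles = 9*contact_cap + 6.
Substituting into the hospital_load equation gives hospital_load = 18*contact_cap + 11.
Linear in contact_cap, so extremes are at the endpoints: contact_cap = 0 gives hospital_load = 11; contact_cap = 10 gives hospital_load = 191.

11 to 191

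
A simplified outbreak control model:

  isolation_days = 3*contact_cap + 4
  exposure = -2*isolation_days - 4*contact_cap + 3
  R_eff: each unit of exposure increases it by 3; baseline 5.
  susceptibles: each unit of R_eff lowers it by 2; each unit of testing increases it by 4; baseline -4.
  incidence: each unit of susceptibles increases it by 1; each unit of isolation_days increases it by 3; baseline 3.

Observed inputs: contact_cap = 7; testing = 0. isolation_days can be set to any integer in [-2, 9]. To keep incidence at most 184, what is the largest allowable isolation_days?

isolation_days = 3

Intervening on isolation_days fixes its value directly, overriding its dependence on contact_cap.
Substituting into the exposure equation gives exposure = -2*isolation_days - 25.
This gives R_eff = -6*isolation_days - 70.
So susceptibles = 12*isolation_days + 136.
Substituting into the incidence equation gives incidence = 15*isolation_days + 139.
Require 15*isolation_days + 139 ≤ 184, so isolation_days ≤ 3.
The largest integer in [-2, 9] satisfying this is 3.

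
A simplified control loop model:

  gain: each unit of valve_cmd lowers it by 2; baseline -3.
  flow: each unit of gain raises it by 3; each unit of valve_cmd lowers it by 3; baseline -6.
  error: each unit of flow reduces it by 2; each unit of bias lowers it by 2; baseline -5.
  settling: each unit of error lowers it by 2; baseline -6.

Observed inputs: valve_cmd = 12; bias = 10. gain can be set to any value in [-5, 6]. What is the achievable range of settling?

Intervening on gain fixes its value directly, overriding its dependence on valve_cmd.
Substituting into the flow equation gives flow = 3*gain - 42.
This gives error = -6*gain + 59.
Substituting into the settling equation gives settling = 12*gain - 124.
Linear in gain, so extremes are at the endpoints: gain = -5 gives settling = -184; gain = 6 gives settling = -52.

-184 to -52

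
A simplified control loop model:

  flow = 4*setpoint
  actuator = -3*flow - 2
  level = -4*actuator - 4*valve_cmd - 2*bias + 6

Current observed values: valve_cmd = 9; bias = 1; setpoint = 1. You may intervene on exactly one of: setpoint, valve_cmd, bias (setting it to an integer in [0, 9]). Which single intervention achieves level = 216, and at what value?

Intervening on setpoint: with other inputs at their observed values, level = 48*setpoint - 24. Solving for 216 gives setpoint = 5, within [0, 9].
Intervening on valve_cmd: level = -4*valve_cmd + 60. Reaching 216 requires valve_cmd = -39, outside [0, 9].
Intervening on bias: level = -2*bias + 26. Reaching 216 requires bias = -95, outside [0, 9].

set setpoint = 5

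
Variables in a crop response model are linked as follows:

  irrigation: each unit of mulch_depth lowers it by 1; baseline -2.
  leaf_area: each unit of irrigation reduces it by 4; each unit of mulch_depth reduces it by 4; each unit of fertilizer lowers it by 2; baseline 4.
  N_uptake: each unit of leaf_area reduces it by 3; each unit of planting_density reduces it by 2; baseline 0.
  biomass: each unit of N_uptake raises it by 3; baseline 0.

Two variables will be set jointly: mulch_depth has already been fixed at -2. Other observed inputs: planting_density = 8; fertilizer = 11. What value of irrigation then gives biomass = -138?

irrigation = -5

With mulch_depth held at -2:
Intervening on irrigation fixes its value directly, overriding its dependence on mulch_depth.
Substituting into the leaf_area equation gives leaf_area = -4*irrigation - 10.
Substituting into the N_uptake equation gives N_uptake = 12*irrigation + 14.
Substituting into the biomass equation gives biomass = 36*irrigation + 42.
Solve 36*irrigation + 42 = -138: irrigation = (-138 - 42) / 36 = -5.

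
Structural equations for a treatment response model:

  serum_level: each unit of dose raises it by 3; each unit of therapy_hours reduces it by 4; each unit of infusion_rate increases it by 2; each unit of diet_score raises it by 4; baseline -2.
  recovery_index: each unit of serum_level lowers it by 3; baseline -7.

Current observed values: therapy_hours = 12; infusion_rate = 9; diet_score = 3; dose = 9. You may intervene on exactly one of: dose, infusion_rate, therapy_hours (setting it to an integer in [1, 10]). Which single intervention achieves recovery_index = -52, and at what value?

Intervening on dose: recovery_index = -9*dose + 53. Reaching -52 requires dose = 35/3, not an integer.
Intervening on infusion_rate: recovery_index = -6*infusion_rate + 26. Reaching -52 requires infusion_rate = 13, outside [1, 10].
Intervening on therapy_hours: with other inputs at their observed values, recovery_index = 12*therapy_hours - 172. Solving for -52 gives therapy_hours = 10, within [1, 10].

set therapy_hours = 10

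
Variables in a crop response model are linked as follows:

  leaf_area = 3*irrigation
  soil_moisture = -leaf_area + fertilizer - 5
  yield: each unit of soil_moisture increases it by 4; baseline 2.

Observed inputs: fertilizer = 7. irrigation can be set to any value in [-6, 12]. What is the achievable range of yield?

-134 to 82

Substituting into the soil_moisture equation gives soil_moisture = -3*irrigation + 2.
yield becomes -12*irrigation + 10.
Linear in irrigation, so extremes are at the endpoints: irrigation = -6 gives yield = 82; irrigation = 12 gives yield = -134.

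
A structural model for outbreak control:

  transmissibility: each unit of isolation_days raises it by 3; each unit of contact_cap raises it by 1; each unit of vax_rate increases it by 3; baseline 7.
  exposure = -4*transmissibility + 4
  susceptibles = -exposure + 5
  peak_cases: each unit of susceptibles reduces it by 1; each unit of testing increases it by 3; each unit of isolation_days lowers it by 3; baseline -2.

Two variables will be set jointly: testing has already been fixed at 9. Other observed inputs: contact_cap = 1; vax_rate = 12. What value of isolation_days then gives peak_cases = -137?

With testing held at 9:
Substituting into the transmissibility equation gives transmissibility = 3*isolation_days + 44.
This gives exposure = -12*isolation_days - 172.
So susceptibles = 12*isolation_days + 177.
peak_cases becomes -15*isolation_days - 152.
Solve -15*isolation_days - 152 = -137: isolation_days = (-137 + 152) / -15 = -1.

isolation_days = -1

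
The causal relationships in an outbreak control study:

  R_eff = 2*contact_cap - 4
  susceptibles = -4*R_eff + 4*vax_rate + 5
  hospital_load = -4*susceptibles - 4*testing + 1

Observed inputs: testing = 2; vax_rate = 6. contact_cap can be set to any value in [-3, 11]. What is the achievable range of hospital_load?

Substituting into the susceptibles equation gives susceptibles = -8*contact_cap + 45.
So hospital_load = 32*contact_cap - 187.
Linear in contact_cap, so extremes are at the endpoints: contact_cap = -3 gives hospital_load = -283; contact_cap = 11 gives hospital_load = 165.

-283 to 165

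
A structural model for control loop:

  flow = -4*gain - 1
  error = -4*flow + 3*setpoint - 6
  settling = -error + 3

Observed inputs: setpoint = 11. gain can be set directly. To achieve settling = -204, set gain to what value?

Substituting into the error equation gives error = 16*gain + 31.
So settling = -16*gain - 28.
Solve -16*gain - 28 = -204: gain = (-204 + 28) / -16 = 11.

gain = 11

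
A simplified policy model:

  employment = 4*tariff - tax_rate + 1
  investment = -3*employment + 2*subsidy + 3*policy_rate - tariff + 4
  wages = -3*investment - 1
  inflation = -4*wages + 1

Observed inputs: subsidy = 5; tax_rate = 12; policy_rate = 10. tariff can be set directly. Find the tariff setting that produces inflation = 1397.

Substituting into the employment equation gives employment = 4*tariff - 11.
This gives investment = -13*tariff + 77.
wages becomes 39*tariff - 232.
inflation becomes -156*tariff + 929.
Solve -156*tariff + 929 = 1397: tariff = (1397 - 929) / -156 = -3.

tariff = -3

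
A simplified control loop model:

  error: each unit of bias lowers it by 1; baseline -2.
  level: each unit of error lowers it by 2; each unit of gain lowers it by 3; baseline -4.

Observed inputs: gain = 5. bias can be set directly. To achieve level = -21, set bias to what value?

Substituting into the level equation gives level = 2*bias - 15.
Solve 2*bias - 15 = -21: bias = (-21 + 15) / 2 = -3.

bias = -3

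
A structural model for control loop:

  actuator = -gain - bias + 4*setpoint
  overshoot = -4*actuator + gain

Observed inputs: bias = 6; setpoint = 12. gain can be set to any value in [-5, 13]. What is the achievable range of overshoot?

Substituting into the actuator equation gives actuator = -gain + 42.
Substituting into the overshoot equation gives overshoot = 5*gain - 168.
Linear in gain, so extremes are at the endpoints: gain = -5 gives overshoot = -193; gain = 13 gives overshoot = -103.

-193 to -103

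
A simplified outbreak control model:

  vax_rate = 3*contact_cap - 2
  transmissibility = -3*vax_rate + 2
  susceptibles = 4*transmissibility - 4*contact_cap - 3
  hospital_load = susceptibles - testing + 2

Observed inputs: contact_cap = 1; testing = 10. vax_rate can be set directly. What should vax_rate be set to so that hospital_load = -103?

Intervening on vax_rate fixes its value directly, overriding its dependence on contact_cap.
Substituting into the susceptibles equation gives susceptibles = -12*vax_rate + 1.
Substituting into the hospital_load equation gives hospital_load = -12*vax_rate - 7.
Solve -12*vax_rate - 7 = -103: vax_rate = (-103 + 7) / -12 = 8.

vax_rate = 8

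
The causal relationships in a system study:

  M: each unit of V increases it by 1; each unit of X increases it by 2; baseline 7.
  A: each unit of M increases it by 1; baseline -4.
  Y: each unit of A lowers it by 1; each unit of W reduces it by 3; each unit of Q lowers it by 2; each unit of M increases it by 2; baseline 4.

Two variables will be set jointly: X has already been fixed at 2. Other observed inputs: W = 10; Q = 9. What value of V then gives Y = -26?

V = 3

With X held at 2:
Substituting into the M equation gives M = V + 11.
A becomes V + 7.
So Y = V - 29.
Solve V - 29 = -26: V = (-26 + 29) / 1 = 3.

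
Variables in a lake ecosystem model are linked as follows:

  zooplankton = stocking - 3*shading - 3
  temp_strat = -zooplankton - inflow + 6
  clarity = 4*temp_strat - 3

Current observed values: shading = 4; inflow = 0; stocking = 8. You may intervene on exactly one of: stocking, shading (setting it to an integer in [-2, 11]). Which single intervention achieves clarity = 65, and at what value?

Intervening on stocking: with other inputs at their observed values, clarity = -4*stocking + 81. Solving for 65 gives stocking = 4, within [-2, 11].
Intervening on shading: clarity = 12*shading + 1. Reaching 65 requires shading = 16/3, not an integer.

set stocking = 4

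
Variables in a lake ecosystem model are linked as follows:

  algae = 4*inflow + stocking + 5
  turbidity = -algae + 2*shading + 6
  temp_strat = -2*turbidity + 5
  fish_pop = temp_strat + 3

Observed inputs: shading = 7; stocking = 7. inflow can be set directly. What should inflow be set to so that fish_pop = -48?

Substituting into the algae equation gives algae = 4*inflow + 12.
turbidity becomes -4*inflow + 8.
Substituting into the temp_strat equation gives temp_strat = 8*inflow - 11.
fish_pop becomes 8*inflow - 8.
Solve 8*inflow - 8 = -48: inflow = (-48 + 8) / 8 = -5.

inflow = -5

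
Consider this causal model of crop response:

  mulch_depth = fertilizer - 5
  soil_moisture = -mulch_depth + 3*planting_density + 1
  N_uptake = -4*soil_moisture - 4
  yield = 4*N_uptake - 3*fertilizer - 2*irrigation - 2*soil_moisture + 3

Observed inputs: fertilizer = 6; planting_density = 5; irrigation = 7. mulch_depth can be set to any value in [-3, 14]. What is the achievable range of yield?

-387 to -81

Intervening on mulch_depth fixes its value directly, overriding its dependence on fertilizer.
Substituting into the soil_moisture equation gives soil_moisture = -mulch_depth + 16.
So N_uptake = 4*mulch_depth - 68.
Substituting into the yield equation gives yield = 18*mulch_depth - 333.
Linear in mulch_depth, so extremes are at the endpoints: mulch_depth = -3 gives yield = -387; mulch_depth = 14 gives yield = -81.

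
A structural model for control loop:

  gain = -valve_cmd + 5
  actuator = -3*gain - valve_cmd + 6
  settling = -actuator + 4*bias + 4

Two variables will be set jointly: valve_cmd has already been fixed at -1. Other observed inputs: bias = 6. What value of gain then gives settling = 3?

With valve_cmd held at -1:
Intervening on gain fixes its value directly, overriding its dependence on valve_cmd.
Substituting into the actuator equation gives actuator = -3*gain + 7.
settling becomes 3*gain + 21.
Solve 3*gain + 21 = 3: gain = (3 - 21) / 3 = -6.

gain = -6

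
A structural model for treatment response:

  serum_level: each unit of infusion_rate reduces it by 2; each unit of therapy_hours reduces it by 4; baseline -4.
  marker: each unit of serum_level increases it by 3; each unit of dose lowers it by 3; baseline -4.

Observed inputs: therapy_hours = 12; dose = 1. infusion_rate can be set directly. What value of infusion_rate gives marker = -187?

infusion_rate = 4

Substituting into the serum_level equation gives serum_level = -2*infusion_rate - 52.
Substituting into the marker equation gives marker = -6*infusion_rate - 163.
Solve -6*infusion_rate - 163 = -187: infusion_rate = (-187 + 163) / -6 = 4.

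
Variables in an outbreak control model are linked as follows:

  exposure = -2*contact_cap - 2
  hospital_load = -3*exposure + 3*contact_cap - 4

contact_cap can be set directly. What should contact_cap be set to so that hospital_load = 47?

contact_cap = 5

Substituting into the hospital_load equation gives hospital_load = 9*contact_cap + 2.
Solve 9*contact_cap + 2 = 47: contact_cap = (47 - 2) / 9 = 5.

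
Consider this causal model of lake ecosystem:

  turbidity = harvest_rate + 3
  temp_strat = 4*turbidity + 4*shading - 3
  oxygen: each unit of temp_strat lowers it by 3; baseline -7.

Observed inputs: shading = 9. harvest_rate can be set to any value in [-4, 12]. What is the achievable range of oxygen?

-286 to -94

Substituting into the temp_strat equation gives temp_strat = 4*harvest_rate + 45.
So oxygen = -12*harvest_rate - 142.
Linear in harvest_rate, so extremes are at the endpoints: harvest_rate = -4 gives oxygen = -94; harvest_rate = 12 gives oxygen = -286.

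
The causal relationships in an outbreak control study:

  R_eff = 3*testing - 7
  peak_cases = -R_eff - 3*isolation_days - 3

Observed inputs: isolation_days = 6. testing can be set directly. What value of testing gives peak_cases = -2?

Substituting into the peak_cases equation gives peak_cases = -3*testing - 14.
Solve -3*testing - 14 = -2: testing = (-2 + 14) / -3 = -4.

testing = -4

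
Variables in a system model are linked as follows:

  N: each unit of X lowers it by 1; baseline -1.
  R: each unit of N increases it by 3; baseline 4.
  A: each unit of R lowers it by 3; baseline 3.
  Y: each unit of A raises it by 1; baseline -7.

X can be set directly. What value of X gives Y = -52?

X = -5

Substituting into the R equation gives R = -3*X + 1.
This gives A = 9*X.
Substituting into the Y equation gives Y = 9*X - 7.
Solve 9*X - 7 = -52: X = (-52 + 7) / 9 = -5.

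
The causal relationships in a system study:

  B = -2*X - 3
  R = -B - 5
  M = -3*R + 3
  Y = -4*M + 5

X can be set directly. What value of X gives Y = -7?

X = 1

Substituting into the R equation gives R = 2*X - 2.
M becomes -6*X + 9.
Y becomes 24*X - 31.
Solve 24*X - 31 = -7: X = (-7 + 31) / 24 = 1.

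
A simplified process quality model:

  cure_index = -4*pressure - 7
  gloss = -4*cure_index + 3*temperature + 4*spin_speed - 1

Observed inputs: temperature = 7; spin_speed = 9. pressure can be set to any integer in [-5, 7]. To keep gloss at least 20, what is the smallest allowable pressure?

pressure = -4

Substituting into the gloss equation gives gloss = 16*pressure + 84.
Require 16*pressure + 84 ≥ 20, so pressure ≥ -4.
The smallest integer in [-5, 7] satisfying this is -4.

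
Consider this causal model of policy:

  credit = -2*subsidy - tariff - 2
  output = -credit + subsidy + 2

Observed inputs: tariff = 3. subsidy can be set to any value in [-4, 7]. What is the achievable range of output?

-5 to 28

Substituting into the credit equation gives credit = -2*subsidy - 5.
Substituting into the output equation gives output = 3*subsidy + 7.
Linear in subsidy, so extremes are at the endpoints: subsidy = -4 gives output = -5; subsidy = 7 gives output = 28.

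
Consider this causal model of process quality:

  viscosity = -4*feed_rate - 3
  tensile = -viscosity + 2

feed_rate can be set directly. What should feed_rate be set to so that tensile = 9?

Substituting into the tensile equation gives tensile = 4*feed_rate + 5.
Solve 4*feed_rate + 5 = 9: feed_rate = (9 - 5) / 4 = 1.

feed_rate = 1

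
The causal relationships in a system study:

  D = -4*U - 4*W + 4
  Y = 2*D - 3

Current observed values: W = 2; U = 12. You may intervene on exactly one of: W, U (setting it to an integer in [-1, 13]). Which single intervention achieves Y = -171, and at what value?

Intervening on W: with other inputs at their observed values, Y = -8*W - 91. Solving for -171 gives W = 10, within [-1, 13].
Intervening on U: Y = -8*U - 11. Reaching -171 requires U = 20, outside [-1, 13].

set W = 10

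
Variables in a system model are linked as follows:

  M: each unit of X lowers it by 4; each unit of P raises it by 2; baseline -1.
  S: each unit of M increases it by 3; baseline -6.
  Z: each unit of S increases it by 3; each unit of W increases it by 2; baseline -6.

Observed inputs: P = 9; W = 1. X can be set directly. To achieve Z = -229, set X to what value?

Substituting into the M equation gives M = -4*X + 17.
Substituting into the S equation gives S = -12*X + 45.
Substituting into the Z equation gives Z = -36*X + 131.
Solve -36*X + 131 = -229: X = (-229 - 131) / -36 = 10.

X = 10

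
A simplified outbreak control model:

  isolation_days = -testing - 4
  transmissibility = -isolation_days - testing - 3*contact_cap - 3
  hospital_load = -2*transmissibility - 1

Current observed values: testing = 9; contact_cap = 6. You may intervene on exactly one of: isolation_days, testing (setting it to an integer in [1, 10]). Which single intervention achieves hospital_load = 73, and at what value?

Intervening on isolation_days: with other inputs at their observed values, hospital_load = 2*isolation_days + 59. Solving for 73 gives isolation_days = 7, within [1, 10].
Intervening on testing: the paths from testing to hospital_load cancel (net effect zero), leaving hospital_load = 33; 73 is unreachable this way.

set isolation_days = 7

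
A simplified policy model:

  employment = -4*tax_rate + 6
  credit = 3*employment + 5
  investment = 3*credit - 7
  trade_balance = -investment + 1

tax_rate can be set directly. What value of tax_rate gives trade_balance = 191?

Substituting into the credit equation gives credit = -12*tax_rate + 23.
This gives investment = -36*tax_rate + 62.
Substituting into the trade_balance equation gives trade_balance = 36*tax_rate - 61.
Solve 36*tax_rate - 61 = 191: tax_rate = (191 + 61) / 36 = 7.

tax_rate = 7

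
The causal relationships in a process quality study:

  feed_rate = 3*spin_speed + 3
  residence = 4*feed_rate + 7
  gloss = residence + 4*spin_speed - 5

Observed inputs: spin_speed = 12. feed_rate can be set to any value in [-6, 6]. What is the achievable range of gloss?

26 to 74

Intervening on feed_rate fixes its value directly, overriding its dependence on spin_speed.
Substituting into the gloss equation gives gloss = 4*feed_rate + 50.
Linear in feed_rate, so extremes are at the endpoints: feed_rate = -6 gives gloss = 26; feed_rate = 6 gives gloss = 74.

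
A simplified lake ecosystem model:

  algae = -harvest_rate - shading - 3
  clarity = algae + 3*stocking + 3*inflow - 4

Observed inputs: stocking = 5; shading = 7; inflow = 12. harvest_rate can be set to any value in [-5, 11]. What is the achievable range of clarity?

Substituting into the algae equation gives algae = -harvest_rate - 10.
Substituting into the clarity equation gives clarity = -harvest_rate + 37.
Linear in harvest_rate, so extremes are at the endpoints: harvest_rate = -5 gives clarity = 42; harvest_rate = 11 gives clarity = 26.

26 to 42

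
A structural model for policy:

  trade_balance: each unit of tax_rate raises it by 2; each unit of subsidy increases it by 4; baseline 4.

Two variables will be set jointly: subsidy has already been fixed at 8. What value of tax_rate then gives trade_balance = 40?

With subsidy held at 8:
Substituting into the trade_balance equation gives trade_balance = 2*tax_rate + 36.
Solve 2*tax_rate + 36 = 40: tax_rate = (40 - 36) / 2 = 2.

tax_rate = 2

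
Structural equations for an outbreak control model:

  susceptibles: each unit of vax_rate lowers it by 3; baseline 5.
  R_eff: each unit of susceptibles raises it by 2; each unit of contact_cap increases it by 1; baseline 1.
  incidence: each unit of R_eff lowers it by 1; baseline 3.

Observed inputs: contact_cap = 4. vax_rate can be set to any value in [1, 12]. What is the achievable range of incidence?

Substituting into the R_eff equation gives R_eff = -6*vax_rate + 15.
Substituting into the incidence equation gives incidence = 6*vax_rate - 12.
Linear in vax_rate, so extremes are at the endpoints: vax_rate = 1 gives incidence = -6; vax_rate = 12 gives incidence = 60.

-6 to 60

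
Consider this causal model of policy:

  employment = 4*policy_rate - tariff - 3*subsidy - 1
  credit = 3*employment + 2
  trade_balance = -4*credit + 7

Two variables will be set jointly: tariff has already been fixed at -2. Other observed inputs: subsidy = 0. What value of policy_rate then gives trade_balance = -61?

policy_rate = 1

With tariff held at -2:
Substituting into the employment equation gives employment = 4*policy_rate + 1.
So credit = 12*policy_rate + 5.
Substituting into the trade_balance equation gives trade_balance = -48*policy_rate - 13.
Solve -48*policy_rate - 13 = -61: policy_rate = (-61 + 13) / -48 = 1.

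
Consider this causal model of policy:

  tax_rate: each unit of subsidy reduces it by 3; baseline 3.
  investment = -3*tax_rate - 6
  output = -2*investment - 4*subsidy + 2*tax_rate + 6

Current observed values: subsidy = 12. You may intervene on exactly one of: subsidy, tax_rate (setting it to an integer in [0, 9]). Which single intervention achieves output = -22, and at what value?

set tax_rate = 1

Intervening on subsidy: output = -28*subsidy + 42. Reaching -22 requires subsidy = 16/7, not an integer.
Intervening on tax_rate: with other inputs at their observed values, output = 8*tax_rate - 30. Solving for -22 gives tax_rate = 1, within [0, 9].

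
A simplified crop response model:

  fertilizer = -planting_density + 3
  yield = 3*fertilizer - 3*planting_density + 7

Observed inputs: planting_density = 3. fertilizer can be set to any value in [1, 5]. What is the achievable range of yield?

Intervening on fertilizer fixes its value directly, overriding its dependence on planting_density.
Substituting into the yield equation gives yield = 3*fertilizer - 2.
Linear in fertilizer, so extremes are at the endpoints: fertilizer = 1 gives yield = 1; fertilizer = 5 gives yield = 13.

1 to 13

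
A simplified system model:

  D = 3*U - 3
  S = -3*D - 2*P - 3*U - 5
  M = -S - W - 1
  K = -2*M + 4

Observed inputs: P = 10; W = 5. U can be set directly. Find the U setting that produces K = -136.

Substituting into the S equation gives S = -12*U - 16.
Substituting into the M equation gives M = 12*U + 10.
Substituting into the K equation gives K = -24*U - 16.
Solve -24*U - 16 = -136: U = (-136 + 16) / -24 = 5.

U = 5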